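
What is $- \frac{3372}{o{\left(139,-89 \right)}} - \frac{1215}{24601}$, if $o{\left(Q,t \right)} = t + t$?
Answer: $\frac{41369151}{2189489} \approx 18.894$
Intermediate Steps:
$o{\left(Q,t \right)} = 2 t$
$- \frac{3372}{o{\left(139,-89 \right)}} - \frac{1215}{24601} = - \frac{3372}{2 \left(-89\right)} - \frac{1215}{24601} = - \frac{3372}{-178} - \frac{1215}{24601} = \left(-3372\right) \left(- \frac{1}{178}\right) - \frac{1215}{24601} = \frac{1686}{89} - \frac{1215}{24601} = \frac{41369151}{2189489}$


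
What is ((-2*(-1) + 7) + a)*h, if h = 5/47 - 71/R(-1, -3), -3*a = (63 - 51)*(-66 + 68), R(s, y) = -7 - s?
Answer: 3367/282 ≈ 11.940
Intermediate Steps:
a = -8 (a = -(63 - 51)*(-66 + 68)/3 = -4*2 = -⅓*24 = -8)
h = 3367/282 (h = 5/47 - 71/(-7 - 1*(-1)) = 5*(1/47) - 71/(-7 + 1) = 5/47 - 71/(-6) = 5/47 - 71*(-⅙) = 5/47 + 71/6 = 3367/282 ≈ 11.940)
((-2*(-1) + 7) + a)*h = ((-2*(-1) + 7) - 8)*(3367/282) = ((2 + 7) - 8)*(3367/282) = (9 - 8)*(3367/282) = 1*(3367/282) = 3367/282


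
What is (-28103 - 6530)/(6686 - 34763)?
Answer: 34633/28077 ≈ 1.2335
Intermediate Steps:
(-28103 - 6530)/(6686 - 34763) = -34633/(-28077) = -34633*(-1/28077) = 34633/28077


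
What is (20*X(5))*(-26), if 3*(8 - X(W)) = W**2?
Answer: 520/3 ≈ 173.33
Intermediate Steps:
X(W) = 8 - W**2/3
(20*X(5))*(-26) = (20*(8 - 1/3*5**2))*(-26) = (20*(8 - 1/3*25))*(-26) = (20*(8 - 25/3))*(-26) = (20*(-1/3))*(-26) = -20/3*(-26) = 520/3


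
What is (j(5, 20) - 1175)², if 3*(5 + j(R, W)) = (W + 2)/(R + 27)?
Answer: 3206843641/2304 ≈ 1.3919e+6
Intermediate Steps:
j(R, W) = -5 + (2 + W)/(3*(27 + R)) (j(R, W) = -5 + ((W + 2)/(R + 27))/3 = -5 + ((2 + W)/(27 + R))/3 = -5 + (2 + W)/(3*(27 + R)))
(j(5, 20) - 1175)² = ((-403 + 20 - 15*5)/(3*(27 + 5)) - 1175)² = ((⅓)*(-403 + 20 - 75)/32 - 1175)² = ((⅓)*(1/32)*(-458) - 1175)² = (-229/48 - 1175)² = (-56629/48)² = 3206843641/2304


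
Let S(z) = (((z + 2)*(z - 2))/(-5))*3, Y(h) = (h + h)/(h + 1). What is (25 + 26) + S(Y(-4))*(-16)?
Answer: 1213/15 ≈ 80.867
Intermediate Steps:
Y(h) = 2*h/(1 + h) (Y(h) = (2*h)/(1 + h) = 2*h/(1 + h))
S(z) = -3*(-2 + z)*(2 + z)/5 (S(z) = (((2 + z)*(-2 + z))*(-1/5))*3 = (((-2 + z)*(2 + z))*(-1/5))*3 = -(-2 + z)*(2 + z)/5*3 = -3*(-2 + z)*(2 + z)/5)
(25 + 26) + S(Y(-4))*(-16) = (25 + 26) + (12/5 - 3*64/(1 - 4)**2/5)*(-16) = 51 + (12/5 - 3*(2*(-4)/(-3))**2/5)*(-16) = 51 + (12/5 - 3*(2*(-4)*(-1/3))**2/5)*(-16) = 51 + (12/5 - 3*(8/3)**2/5)*(-16) = 51 + (12/5 - 3/5*64/9)*(-16) = 51 + (12/5 - 64/15)*(-16) = 51 - 28/15*(-16) = 51 + 448/15 = 1213/15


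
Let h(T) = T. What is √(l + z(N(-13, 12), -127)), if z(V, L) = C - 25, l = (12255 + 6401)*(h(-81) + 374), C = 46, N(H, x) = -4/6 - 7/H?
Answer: √5466229 ≈ 2338.0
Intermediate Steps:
N(H, x) = -⅔ - 7/H (N(H, x) = -4*⅙ - 7/H = -⅔ - 7/H)
l = 5466208 (l = (12255 + 6401)*(-81 + 374) = 18656*293 = 5466208)
z(V, L) = 21 (z(V, L) = 46 - 25 = 21)
√(l + z(N(-13, 12), -127)) = √(5466208 + 21) = √5466229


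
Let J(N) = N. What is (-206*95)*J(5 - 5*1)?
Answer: 0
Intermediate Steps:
(-206*95)*J(5 - 5*1) = (-206*95)*(5 - 5*1) = -19570*(5 - 5) = -19570*0 = 0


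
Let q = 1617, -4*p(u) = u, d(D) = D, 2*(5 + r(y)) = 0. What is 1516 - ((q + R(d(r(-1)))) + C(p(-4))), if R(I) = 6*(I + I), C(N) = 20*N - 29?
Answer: -32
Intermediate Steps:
r(y) = -5 (r(y) = -5 + (1/2)*0 = -5 + 0 = -5)
p(u) = -u/4
C(N) = -29 + 20*N
R(I) = 12*I (R(I) = 6*(2*I) = 12*I)
1516 - ((q + R(d(r(-1)))) + C(p(-4))) = 1516 - ((1617 + 12*(-5)) + (-29 + 20*(-1/4*(-4)))) = 1516 - ((1617 - 60) + (-29 + 20*1)) = 1516 - (1557 + (-29 + 20)) = 1516 - (1557 - 9) = 1516 - 1*1548 = 1516 - 1548 = -32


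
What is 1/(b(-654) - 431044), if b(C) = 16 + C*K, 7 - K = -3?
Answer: -1/437568 ≈ -2.2854e-6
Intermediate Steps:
K = 10 (K = 7 - 1*(-3) = 7 + 3 = 10)
b(C) = 16 + 10*C (b(C) = 16 + C*10 = 16 + 10*C)
1/(b(-654) - 431044) = 1/((16 + 10*(-654)) - 431044) = 1/((16 - 6540) - 431044) = 1/(-6524 - 431044) = 1/(-437568) = -1/437568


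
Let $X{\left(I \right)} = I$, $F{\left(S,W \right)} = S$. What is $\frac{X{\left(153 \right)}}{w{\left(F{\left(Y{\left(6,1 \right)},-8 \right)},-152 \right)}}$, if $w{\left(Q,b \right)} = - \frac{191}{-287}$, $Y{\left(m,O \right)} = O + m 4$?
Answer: $\frac{43911}{191} \approx 229.9$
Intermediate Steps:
$Y{\left(m,O \right)} = O + 4 m$
$w{\left(Q,b \right)} = \frac{191}{287}$ ($w{\left(Q,b \right)} = \left(-191\right) \left(- \frac{1}{287}\right) = \frac{191}{287}$)
$\frac{X{\left(153 \right)}}{w{\left(F{\left(Y{\left(6,1 \right)},-8 \right)},-152 \right)}} = \frac{153}{\frac{191}{287}} = 153 \cdot \frac{287}{191} = \frac{43911}{191}$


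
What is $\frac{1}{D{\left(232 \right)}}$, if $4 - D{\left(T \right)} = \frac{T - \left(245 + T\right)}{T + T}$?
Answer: $\frac{464}{2101} \approx 0.22085$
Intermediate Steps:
$D{\left(T \right)} = 4 + \frac{245}{2 T}$ ($D{\left(T \right)} = 4 - \frac{T - \left(245 + T\right)}{T + T} = 4 - - \frac{245}{2 T} = 4 + \frac{245}{2 T}$)
$\frac{1}{D{\left(232 \right)}} = \frac{1}{4 + \frac{245}{2 \cdot 232}} = \frac{1}{4 + \frac{245}{2} \cdot \frac{1}{232}} = \frac{1}{4 + \frac{245}{464}} = \frac{1}{\frac{2101}{464}} = \frac{464}{2101}$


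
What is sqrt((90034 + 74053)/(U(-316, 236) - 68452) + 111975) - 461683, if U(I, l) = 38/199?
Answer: -461683 + sqrt(20777236678095109670)/13621910 ≈ -4.6135e+5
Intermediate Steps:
U(I, l) = 38/199 (U(I, l) = 38*(1/199) = 38/199)
sqrt((90034 + 74053)/(U(-316, 236) - 68452) + 111975) - 461683 = sqrt((90034 + 74053)/(38/199 - 68452) + 111975) - 461683 = sqrt(164087/(-13621910/199) + 111975) - 461683 = sqrt(164087*(-199/13621910) + 111975) - 461683 = sqrt(-32653313/13621910 + 111975) - 461683 = sqrt(1525280718937/13621910) - 461683 = sqrt(20777236678095109670)/13621910 - 461683 = -461683 + sqrt(20777236678095109670)/13621910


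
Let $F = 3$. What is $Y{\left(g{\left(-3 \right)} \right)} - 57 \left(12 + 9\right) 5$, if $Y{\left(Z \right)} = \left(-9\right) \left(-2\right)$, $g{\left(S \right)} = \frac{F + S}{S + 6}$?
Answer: $-5967$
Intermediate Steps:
$g{\left(S \right)} = \frac{3 + S}{6 + S}$ ($g{\left(S \right)} = \frac{3 + S}{S + 6} = \frac{3 + S}{6 + S}$)
$Y{\left(Z \right)} = 18$
$Y{\left(g{\left(-3 \right)} \right)} - 57 \left(12 + 9\right) 5 = 18 - 57 \left(12 + 9\right) 5 = 18 - 57 \cdot 21 \cdot 5 = 18 - 5985 = -5967$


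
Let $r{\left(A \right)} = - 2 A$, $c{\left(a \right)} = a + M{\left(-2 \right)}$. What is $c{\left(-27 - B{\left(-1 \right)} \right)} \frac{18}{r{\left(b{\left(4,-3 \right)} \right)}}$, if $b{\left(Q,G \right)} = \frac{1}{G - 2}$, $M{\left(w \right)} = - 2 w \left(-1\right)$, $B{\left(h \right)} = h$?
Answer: $-1350$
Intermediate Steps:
$M{\left(w \right)} = 2 w$
$b{\left(Q,G \right)} = \frac{1}{-2 + G}$
$c{\left(a \right)} = -4 + a$ ($c{\left(a \right)} = a + 2 \left(-2\right) = a - 4 = -4 + a$)
$c{\left(-27 - B{\left(-1 \right)} \right)} \frac{18}{r{\left(b{\left(4,-3 \right)} \right)}} = \left(-4 - 26\right) \frac{18}{\left(-2\right) \frac{1}{-2 - 3}} = \left(-4 + \left(-27 + 1\right)\right) \frac{18}{\left(-2\right) \frac{1}{-5}} = \left(-4 - 26\right) \frac{18}{\left(-2\right) \left(- \frac{1}{5}\right)} = - 30 \frac{18}{\frac{2}{5}} = - 30 \cdot 18 \cdot \frac{5}{2} = \left(-30\right) 45 = -1350$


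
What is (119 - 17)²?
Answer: 10404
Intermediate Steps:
(119 - 17)² = 102² = 10404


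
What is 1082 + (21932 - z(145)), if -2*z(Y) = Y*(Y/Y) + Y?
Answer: 23159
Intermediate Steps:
z(Y) = -Y (z(Y) = -(Y*(Y/Y) + Y)/2 = -(Y*1 + Y)/2 = -(Y + Y)/2 = -Y)
1082 + (21932 - z(145)) = 1082 + (21932 - (-1)*145) = 1082 + (21932 - 1*(-145)) = 1082 + (21932 + 145) = 1082 + 22077 = 23159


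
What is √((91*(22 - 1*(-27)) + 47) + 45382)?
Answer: 4*√3118 ≈ 223.36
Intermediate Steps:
√((91*(22 - 1*(-27)) + 47) + 45382) = √((91*(22 + 27) + 47) + 45382) = √((91*49 + 47) + 45382) = √((4459 + 47) + 45382) = √(4506 + 45382) = √49888 = 4*√3118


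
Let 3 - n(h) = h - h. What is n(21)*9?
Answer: 27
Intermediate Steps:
n(h) = 3 (n(h) = 3 - (h - h) = 3 - 1*0 = 3 + 0 = 3)
n(21)*9 = 3*9 = 27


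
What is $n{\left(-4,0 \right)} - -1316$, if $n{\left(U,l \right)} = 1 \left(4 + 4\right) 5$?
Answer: $1356$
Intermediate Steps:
$n{\left(U,l \right)} = 40$ ($n{\left(U,l \right)} = 1 \cdot 8 \cdot 5 = 8 \cdot 5 = 40$)
$n{\left(-4,0 \right)} - -1316 = 40 - -1316 = 40 + 1316 = 1356$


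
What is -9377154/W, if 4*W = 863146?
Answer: -18754308/431573 ≈ -43.456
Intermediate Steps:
W = 431573/2 (W = (¼)*863146 = 431573/2 ≈ 2.1579e+5)
-9377154/W = -9377154/431573/2 = -9377154*2/431573 = -18754308/431573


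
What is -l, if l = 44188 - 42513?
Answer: -1675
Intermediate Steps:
l = 1675
-l = -1*1675 = -1675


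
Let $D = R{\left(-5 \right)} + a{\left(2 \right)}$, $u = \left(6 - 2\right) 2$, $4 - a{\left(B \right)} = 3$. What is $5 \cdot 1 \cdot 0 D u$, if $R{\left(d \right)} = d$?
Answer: $0$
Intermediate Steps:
$a{\left(B \right)} = 1$ ($a{\left(B \right)} = 4 - 3 = 1$)
$u = 8$ ($u = 4 \cdot 2 = 8$)
$D = -4$ ($D = -5 + 1 = -4$)
$5 \cdot 1 \cdot 0 D u = 5 \cdot 1 \cdot 0 \left(-4\right) 8 = 5 \cdot 0 \left(-4\right) 8 = 0 \left(-4\right) 8 = 0 \cdot 8 = 0$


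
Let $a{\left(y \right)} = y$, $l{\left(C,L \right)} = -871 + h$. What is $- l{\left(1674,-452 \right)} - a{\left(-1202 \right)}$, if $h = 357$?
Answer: $1716$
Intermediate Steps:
$l{\left(C,L \right)} = -514$ ($l{\left(C,L \right)} = -871 + 357 = -514$)
$- l{\left(1674,-452 \right)} - a{\left(-1202 \right)} = \left(-1\right) \left(-514\right) - -1202 = 514 + 1202 = 1716$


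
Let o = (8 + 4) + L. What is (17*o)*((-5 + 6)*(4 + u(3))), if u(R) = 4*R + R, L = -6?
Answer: 1938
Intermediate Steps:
o = 6 (o = (8 + 4) - 6 = 12 - 6 = 6)
u(R) = 5*R
(17*o)*((-5 + 6)*(4 + u(3))) = (17*6)*((-5 + 6)*(4 + 5*3)) = 102*(1*(4 + 15)) = 102*(1*19) = 102*19 = 1938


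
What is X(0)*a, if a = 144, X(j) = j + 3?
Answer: 432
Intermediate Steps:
X(j) = 3 + j
X(0)*a = (3 + 0)*144 = 3*144 = 432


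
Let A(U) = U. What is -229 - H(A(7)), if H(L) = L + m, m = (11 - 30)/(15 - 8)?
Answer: -1633/7 ≈ -233.29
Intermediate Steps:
m = -19/7 ≈ -2.7143
H(L) = -19/7 + L (H(L) = L - 19/7 = -19/7 + L)
-229 - H(A(7)) = -229 - (-19/7 + 7) = -229 - 1*30/7 = -229 - 30/7 = -1633/7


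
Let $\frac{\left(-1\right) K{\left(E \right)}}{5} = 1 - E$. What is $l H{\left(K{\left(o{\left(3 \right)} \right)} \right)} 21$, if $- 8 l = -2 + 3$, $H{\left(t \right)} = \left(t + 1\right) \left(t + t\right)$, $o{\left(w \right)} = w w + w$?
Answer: $-16170$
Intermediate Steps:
$o{\left(w \right)} = w + w^{2}$ ($o{\left(w \right)} = w^{2} + w = w + w^{2}$)
$K{\left(E \right)} = -5 + 5 E$ ($K{\left(E \right)} = - 5 \left(1 - E\right) = -5 + 5 E$)
$H{\left(t \right)} = 2 t \left(1 + t\right)$ ($H{\left(t \right)} = \left(1 + t\right) 2 t = 2 t \left(1 + t\right)$)
$l = - \frac{1}{8}$ ($l = - \frac{-2 + 3}{8} = \left(- \frac{1}{8}\right) 1 = - \frac{1}{8} \approx -0.125$)
$l H{\left(K{\left(o{\left(3 \right)} \right)} \right)} 21 = - \frac{2 \left(-5 + 5 \cdot 3 \left(1 + 3\right)\right) \left(1 - \left(5 - 5 \cdot 3 \left(1 + 3\right)\right)\right)}{8} \cdot 21 = - \frac{2 \left(-5 + 5 \cdot 3 \cdot 4\right) \left(1 - \left(5 - 5 \cdot 3 \cdot 4\right)\right)}{8} \cdot 21 = - \frac{2 \left(-5 + 5 \cdot 12\right) \left(1 + \left(-5 + 5 \cdot 12\right)\right)}{8} \cdot 21 = - \frac{2 \left(-5 + 60\right) \left(1 + \left(-5 + 60\right)\right)}{8} \cdot 21 = - \frac{2 \cdot 55 \left(1 + 55\right)}{8} \cdot 21 = - \frac{2 \cdot 55 \cdot 56}{8} \cdot 21 = \left(- \frac{1}{8}\right) 6160 \cdot 21 = \left(-770\right) 21 = -16170$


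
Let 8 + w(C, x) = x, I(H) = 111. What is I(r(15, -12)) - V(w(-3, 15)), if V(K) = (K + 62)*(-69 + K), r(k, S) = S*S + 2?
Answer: 4389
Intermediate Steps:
r(k, S) = 2 + S² (r(k, S) = S² + 2 = 2 + S²)
w(C, x) = -8 + x
V(K) = (-69 + K)*(62 + K) (V(K) = (62 + K)*(-69 + K) = (-69 + K)*(62 + K))
I(r(15, -12)) - V(w(-3, 15)) = 111 - (-4278 + (-8 + 15)² - 7*(-8 + 15)) = 111 - (-4278 + 7² - 7*7) = 111 - (-4278 + 49 - 49) = 111 - 1*(-4278) = 111 + 4278 = 4389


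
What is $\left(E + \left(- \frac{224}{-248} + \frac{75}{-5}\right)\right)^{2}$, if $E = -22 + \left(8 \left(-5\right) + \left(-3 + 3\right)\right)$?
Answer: $\frac{5564881}{961} \approx 5790.7$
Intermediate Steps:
$E = -62$ ($E = -22 + \left(-40 + 0\right) = -22 - 40 = -62$)
$\left(E + \left(- \frac{224}{-248} + \frac{75}{-5}\right)\right)^{2} = \left(-62 + \left(- \frac{224}{-248} + \frac{75}{-5}\right)\right)^{2} = \left(-62 + \left(\left(-224\right) \left(- \frac{1}{248}\right) + 75 \left(- \frac{1}{5}\right)\right)\right)^{2} = \left(-62 + \left(\frac{28}{31} - 15\right)\right)^{2} = \left(-62 - \frac{437}{31}\right)^{2} = \left(- \frac{2359}{31}\right)^{2} = \frac{5564881}{961}$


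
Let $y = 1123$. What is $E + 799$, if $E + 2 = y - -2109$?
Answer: $4029$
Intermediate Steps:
$E = 3230$ ($E = -2 + \left(1123 - -2109\right) = -2 + \left(1123 + 2109\right) = -2 + 3232 = 3230$)
$E + 799 = 3230 + 799 = 4029$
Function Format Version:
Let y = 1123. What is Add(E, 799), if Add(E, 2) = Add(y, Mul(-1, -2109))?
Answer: 4029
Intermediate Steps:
E = 3230 (E = Add(-2, Add(1123, Mul(-1, -2109))) = Add(-2, Add(1123, 2109)) = Add(-2, 3232) = 3230)
Add(E, 799) = Add(3230, 799) = 4029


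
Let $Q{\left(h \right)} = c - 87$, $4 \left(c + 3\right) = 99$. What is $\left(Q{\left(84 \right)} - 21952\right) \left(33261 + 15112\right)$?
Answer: $- \frac{4260161737}{4} \approx -1.065 \cdot 10^{9}$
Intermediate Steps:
$c = \frac{87}{4}$ ($c = -3 + \frac{1}{4} \cdot 99 = -3 + \frac{99}{4} = \frac{87}{4} \approx 21.75$)
$Q{\left(h \right)} = - \frac{261}{4}$ ($Q{\left(h \right)} = \frac{87}{4} - 87 = - \frac{261}{4}$)
$\left(Q{\left(84 \right)} - 21952\right) \left(33261 + 15112\right) = \left(- \frac{261}{4} - 21952\right) \left(33261 + 15112\right) = \left(- \frac{88069}{4}\right) 48373 = - \frac{4260161737}{4}$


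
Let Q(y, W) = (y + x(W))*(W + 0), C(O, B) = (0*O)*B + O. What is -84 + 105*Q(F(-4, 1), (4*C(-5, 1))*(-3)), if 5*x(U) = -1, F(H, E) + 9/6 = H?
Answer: -35994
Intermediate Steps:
C(O, B) = O (C(O, B) = 0*B + O = 0 + O = O)
F(H, E) = -3/2 + H
x(U) = -1/5 (x(U) = (1/5)*(-1) = -1/5)
Q(y, W) = W*(-1/5 + y) (Q(y, W) = (y - 1/5)*(W + 0) = (-1/5 + y)*W = W*(-1/5 + y))
-84 + 105*Q(F(-4, 1), (4*C(-5, 1))*(-3)) = -84 + 105*(((4*(-5))*(-3))*(-1/5 + (-3/2 - 4))) = -84 + 105*((-20*(-3))*(-1/5 - 11/2)) = -84 + 105*(60*(-57/10)) = -84 + 105*(-342) = -84 - 35910 = -35994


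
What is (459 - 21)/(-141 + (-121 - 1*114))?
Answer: -219/188 ≈ -1.1649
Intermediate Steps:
(459 - 21)/(-141 + (-121 - 1*114)) = 438/(-141 + (-121 - 114)) = 438/(-141 - 235) = 438/(-376) = 438*(-1/376) = -219/188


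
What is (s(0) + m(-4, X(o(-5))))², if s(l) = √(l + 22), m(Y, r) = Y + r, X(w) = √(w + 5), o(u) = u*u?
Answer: (-4 + √22 + √30)² ≈ 38.040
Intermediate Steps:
o(u) = u²
X(w) = √(5 + w)
s(l) = √(22 + l)
(s(0) + m(-4, X(o(-5))))² = (√(22 + 0) + (-4 + √(5 + (-5)²)))² = (√22 + (-4 + √(5 + 25)))² = (√22 + (-4 + √30))² = (-4 + √22 + √30)²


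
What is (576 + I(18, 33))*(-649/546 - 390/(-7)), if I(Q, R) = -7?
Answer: 2419957/78 ≈ 31025.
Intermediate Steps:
(576 + I(18, 33))*(-649/546 - 390/(-7)) = (576 - 7)*(-649/546 - 390/(-7)) = 569*(-649*1/546 - 390*(-1/7)) = 569*(-649/546 + 390/7) = 569*(4253/78) = 2419957/78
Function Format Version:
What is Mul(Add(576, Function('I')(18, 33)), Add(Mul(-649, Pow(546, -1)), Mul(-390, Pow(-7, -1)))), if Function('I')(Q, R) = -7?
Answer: Rational(2419957, 78) ≈ 31025.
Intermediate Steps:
Mul(Add(576, Function('I')(18, 33)), Add(Mul(-649, Pow(546, -1)), Mul(-390, Pow(-7, -1)))) = Mul(Add(576, -7), Add(Mul(-649, Pow(546, -1)), Mul(-390, Pow(-7, -1)))) = Mul(569, Add(Mul(-649, Rational(1, 546)), Mul(-390, Rational(-1, 7)))) = Mul(569, Add(Rational(-649, 546), Rational(390, 7))) = Mul(569, Rational(4253, 78)) = Rational(2419957, 78)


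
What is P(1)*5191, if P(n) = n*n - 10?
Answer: -46719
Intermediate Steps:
P(n) = -10 + n² (P(n) = n² - 10 = -10 + n²)
P(1)*5191 = (-10 + 1²)*5191 = (-10 + 1)*5191 = -9*5191 = -46719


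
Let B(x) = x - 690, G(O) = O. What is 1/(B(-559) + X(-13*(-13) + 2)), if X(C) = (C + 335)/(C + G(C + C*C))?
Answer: -29583/36948661 ≈ -0.00080065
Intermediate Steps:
B(x) = -690 + x
X(C) = (335 + C)/(C² + 2*C) (X(C) = (C + 335)/(C + (C + C*C)) = (335 + C)/(C + (C + C²)) = (335 + C)/(C² + 2*C))
1/(B(-559) + X(-13*(-13) + 2)) = 1/((-690 - 559) + (335 + (-13*(-13) + 2))/((-13*(-13) + 2)*(2 + (-13*(-13) + 2)))) = 1/(-1249 + (335 + (169 + 2))/((169 + 2)*(2 + (169 + 2)))) = 1/(-1249 + (335 + 171)/(171*(2 + 171))) = 1/(-1249 + (1/171)*506/173) = 1/(-1249 + (1/171)*(1/173)*506) = 1/(-1249 + 506/29583) = 1/(-36948661/29583) = -29583/36948661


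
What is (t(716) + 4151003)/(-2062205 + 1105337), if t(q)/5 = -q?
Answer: -4147423/956868 ≈ -4.3344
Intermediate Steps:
t(q) = -5*q (t(q) = 5*(-q) = -5*q)
(t(716) + 4151003)/(-2062205 + 1105337) = (-5*716 + 4151003)/(-2062205 + 1105337) = (-3580 + 4151003)/(-956868) = 4147423*(-1/956868) = -4147423/956868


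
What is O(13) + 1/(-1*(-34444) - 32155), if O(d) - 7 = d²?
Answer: 402865/2289 ≈ 176.00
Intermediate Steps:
O(d) = 7 + d²
O(13) + 1/(-1*(-34444) - 32155) = (7 + 13²) + 1/(-1*(-34444) - 32155) = (7 + 169) + 1/(34444 - 32155) = 176 + 1/2289 = 402865/2289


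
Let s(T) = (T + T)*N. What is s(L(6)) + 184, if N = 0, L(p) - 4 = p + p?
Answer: 184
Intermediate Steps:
L(p) = 4 + 2*p (L(p) = 4 + (p + p) = 4 + 2*p)
s(T) = 0 (s(T) = (T + T)*0 = (2*T)*0 = 0)
s(L(6)) + 184 = 0 + 184 = 184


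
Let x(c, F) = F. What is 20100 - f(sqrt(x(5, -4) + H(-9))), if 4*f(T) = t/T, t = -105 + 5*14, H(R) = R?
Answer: 20100 - 35*I*sqrt(13)/52 ≈ 20100.0 - 2.4268*I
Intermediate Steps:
t = -35 (t = -105 + 70 = -35)
f(T) = -35/(4*T) (f(T) = (-35/T)/4 = -35/(4*T))
20100 - f(sqrt(x(5, -4) + H(-9))) = 20100 - (-35)/(4*(sqrt(-4 - 9))) = 20100 - (-35)/(4*(sqrt(-13))) = 20100 - (-35)/(4*(I*sqrt(13))) = 20100 - (-35)*(-I*sqrt(13)/13)/4 = 20100 - 35*I*sqrt(13)/52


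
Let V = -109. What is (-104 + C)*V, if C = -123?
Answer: 24743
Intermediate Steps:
(-104 + C)*V = (-104 - 123)*(-109) = -227*(-109) = 24743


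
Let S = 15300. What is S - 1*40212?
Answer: -24912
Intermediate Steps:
S - 1*40212 = 15300 - 1*40212 = 15300 - 40212 = -24912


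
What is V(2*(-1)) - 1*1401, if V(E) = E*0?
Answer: -1401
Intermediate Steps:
V(E) = 0
V(2*(-1)) - 1*1401 = 0 - 1*1401 = 0 - 1401 = -1401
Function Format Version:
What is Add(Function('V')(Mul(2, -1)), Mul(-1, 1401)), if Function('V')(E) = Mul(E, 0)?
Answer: -1401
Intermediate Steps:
Function('V')(E) = 0
Add(Function('V')(Mul(2, -1)), Mul(-1, 1401)) = Add(0, Mul(-1, 1401)) = Add(0, -1401) = -1401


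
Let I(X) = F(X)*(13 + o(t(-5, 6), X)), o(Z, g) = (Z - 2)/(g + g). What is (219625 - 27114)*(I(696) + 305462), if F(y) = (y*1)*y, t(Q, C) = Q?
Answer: 1270656149774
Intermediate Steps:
o(Z, g) = (-2 + Z)/(2*g) (o(Z, g) = (-2 + Z)/((2*g)) = (-2 + Z)*(1/(2*g)) = (-2 + Z)/(2*g))
F(y) = y**2 (F(y) = y*y = y**2)
I(X) = X**2*(13 - 7/(2*X)) (I(X) = X**2*(13 + (-2 - 5)/(2*X)) = X**2*(13 + (1/2)*(-7)/X) = X**2*(13 - 7/(2*X)))
(219625 - 27114)*(I(696) + 305462) = (219625 - 27114)*((1/2)*696*(-7 + 26*696) + 305462) = 192511*((1/2)*696*(-7 + 18096) + 305462) = 192511*((1/2)*696*18089 + 305462) = 192511*(6294972 + 305462) = 192511*6600434 = 1270656149774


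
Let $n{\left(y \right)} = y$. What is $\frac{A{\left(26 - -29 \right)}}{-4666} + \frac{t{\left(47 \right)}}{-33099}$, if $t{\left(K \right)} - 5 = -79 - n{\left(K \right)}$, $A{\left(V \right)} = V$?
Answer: $- \frac{114169}{14039994} \approx -0.0081317$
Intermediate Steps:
$t{\left(K \right)} = -74 - K$ ($t{\left(K \right)} = 5 - \left(79 + K\right) = -74 - K$)
$\frac{A{\left(26 - -29 \right)}}{-4666} + \frac{t{\left(47 \right)}}{-33099} = \frac{26 - -29}{-4666} + \frac{-74 - 47}{-33099} = \left(26 + 29\right) \left(- \frac{1}{4666}\right) + \left(-74 - 47\right) \left(- \frac{1}{33099}\right) = 55 \left(- \frac{1}{4666}\right) - - \frac{11}{3009} = - \frac{55}{4666} + \frac{11}{3009} = - \frac{114169}{14039994}$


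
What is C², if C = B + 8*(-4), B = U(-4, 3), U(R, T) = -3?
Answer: 1225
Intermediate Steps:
B = -3
C = -35 (C = -3 + 8*(-4) = -3 - 32 = -35)
C² = (-35)² = 1225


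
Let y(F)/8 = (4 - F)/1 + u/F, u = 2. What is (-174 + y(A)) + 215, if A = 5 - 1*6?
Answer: 65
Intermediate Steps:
A = -1 (A = 5 - 6 = -1)
y(F) = 32 - 8*F + 16/F (y(F) = 8*((4 - F)/1 + 2/F) = 8*((4 - F)*1 + 2/F) = 8*((4 - F) + 2/F) = 8*(4 - F + 2/F) = 32 - 8*F + 16/F)
(-174 + y(A)) + 215 = (-174 + (32 - 8*(-1) + 16/(-1))) + 215 = (-174 + (32 + 8 + 16*(-1))) + 215 = (-174 + (32 + 8 - 16)) + 215 = (-174 + 24) + 215 = -150 + 215 = 65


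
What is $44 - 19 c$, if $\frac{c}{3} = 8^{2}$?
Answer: $-3604$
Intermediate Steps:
$c = 192$ ($c = 3 \cdot 8^{2} = 3 \cdot 64 = 192$)
$44 - 19 c = 44 - 3648 = -3604$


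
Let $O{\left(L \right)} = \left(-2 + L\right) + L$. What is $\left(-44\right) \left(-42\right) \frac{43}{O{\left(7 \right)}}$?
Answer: $6622$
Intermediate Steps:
$O{\left(L \right)} = -2 + 2 L$
$\left(-44\right) \left(-42\right) \frac{43}{O{\left(7 \right)}} = \left(-44\right) \left(-42\right) \frac{43}{-2 + 2 \cdot 7} = 1848 \frac{43}{-2 + 14} = 1848 \cdot \frac{43}{12} = 6622$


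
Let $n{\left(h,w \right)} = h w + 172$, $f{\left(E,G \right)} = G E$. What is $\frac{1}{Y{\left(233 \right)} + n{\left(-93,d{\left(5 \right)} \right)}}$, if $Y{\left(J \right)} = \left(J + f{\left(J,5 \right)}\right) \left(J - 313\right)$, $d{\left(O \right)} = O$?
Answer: $- \frac{1}{112133} \approx -8.918 \cdot 10^{-6}$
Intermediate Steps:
$f{\left(E,G \right)} = E G$
$n{\left(h,w \right)} = 172 + h w$
$Y{\left(J \right)} = 6 J \left(-313 + J\right)$ ($Y{\left(J \right)} = \left(J + J 5\right) \left(J - 313\right) = \left(J + 5 J\right) \left(-313 + J\right) = 6 J \left(-313 + J\right)$)
$\frac{1}{Y{\left(233 \right)} + n{\left(-93,d{\left(5 \right)} \right)}} = \frac{1}{6 \cdot 233 \left(-313 + 233\right) + \left(172 - 465\right)} = \frac{1}{6 \cdot 233 \left(-80\right) + \left(172 - 465\right)} = \frac{1}{-111840 - 293} = \frac{1}{-112133} = - \frac{1}{112133}$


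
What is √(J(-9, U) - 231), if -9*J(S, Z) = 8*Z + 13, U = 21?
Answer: 2*I*√565/3 ≈ 15.846*I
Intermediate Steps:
J(S, Z) = -13/9 - 8*Z/9 (J(S, Z) = -(8*Z + 13)/9 = -(13 + 8*Z)/9 = -13/9 - 8*Z/9)
√(J(-9, U) - 231) = √((-13/9 - 8/9*21) - 231) = √((-13/9 - 56/3) - 231) = √(-181/9 - 231) = √(-2260/9) = 2*I*√565/3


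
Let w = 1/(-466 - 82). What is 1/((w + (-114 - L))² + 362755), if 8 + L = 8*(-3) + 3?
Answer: 300304/111106567081 ≈ 2.7028e-6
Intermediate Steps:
L = -29 (L = -8 + (8*(-3) + 3) = -8 + (-24 + 3) = -8 - 21 = -29)
w = -1/548 (w = 1/(-548) = -1/548 ≈ -0.0018248)
1/((w + (-114 - L))² + 362755) = 1/((-1/548 + (-114 - 1*(-29)))² + 362755) = 1/((-1/548 + (-114 + 29))² + 362755) = 1/((-1/548 - 85)² + 362755) = 1/((-46581/548)² + 362755) = 1/(2169789561/300304 + 362755) = 1/(111106567081/300304) = 300304/111106567081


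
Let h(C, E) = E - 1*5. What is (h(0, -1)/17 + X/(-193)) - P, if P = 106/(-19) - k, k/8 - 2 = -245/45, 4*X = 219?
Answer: -50748697/2244204 ≈ -22.613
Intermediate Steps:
X = 219/4 (X = (1/4)*219 = 219/4 ≈ 54.750)
k = -248/9 (k = 16 + 8*(-245/45) = 16 + 8*(-245*1/45) = 16 + 8*(-49/9) = 16 - 392/9 = -248/9 ≈ -27.556)
h(C, E) = -5 + E (h(C, E) = E - 5 = -5 + E)
P = 3758/171 (P = 106/(-19) - 1*(-248/9) = 106*(-1/19) + 248/9 = -106/19 + 248/9 = 3758/171 ≈ 21.977)
(h(0, -1)/17 + X/(-193)) - P = ((-5 - 1)/17 + (219/4)/(-193)) - 1*3758/171 = (-6*1/17 + (219/4)*(-1/193)) - 3758/171 = (-6/17 - 219/772) - 3758/171 = -8355/13124 - 3758/171 = -50748697/2244204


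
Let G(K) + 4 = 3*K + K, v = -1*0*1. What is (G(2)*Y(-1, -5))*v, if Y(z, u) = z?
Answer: 0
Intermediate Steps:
v = 0 (v = 0*1 = 0)
G(K) = -4 + 4*K (G(K) = -4 + (3*K + K) = -4 + 4*K)
(G(2)*Y(-1, -5))*v = ((-4 + 4*2)*(-1))*0 = ((-4 + 8)*(-1))*0 = (4*(-1))*0 = -4*0 = 0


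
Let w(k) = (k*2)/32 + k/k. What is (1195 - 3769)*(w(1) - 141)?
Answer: 2881593/8 ≈ 3.6020e+5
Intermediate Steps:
w(k) = 1 + k/16 (w(k) = (2*k)*(1/32) + 1 = k/16 + 1 = 1 + k/16)
(1195 - 3769)*(w(1) - 141) = (1195 - 3769)*((1 + (1/16)*1) - 141) = -2574*((1 + 1/16) - 141) = -2574*(17/16 - 141) = -2574*(-2239/16) = 2881593/8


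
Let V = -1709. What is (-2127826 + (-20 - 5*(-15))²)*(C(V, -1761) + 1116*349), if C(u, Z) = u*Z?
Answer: -7222268717433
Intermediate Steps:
C(u, Z) = Z*u
(-2127826 + (-20 - 5*(-15))²)*(C(V, -1761) + 1116*349) = (-2127826 + (-20 - 5*(-15))²)*(-1761*(-1709) + 1116*349) = (-2127826 + (-20 + 75)²)*(3009549 + 389484) = (-2127826 + 55²)*3399033 = (-2127826 + 3025)*3399033 = -2124801*3399033 = -7222268717433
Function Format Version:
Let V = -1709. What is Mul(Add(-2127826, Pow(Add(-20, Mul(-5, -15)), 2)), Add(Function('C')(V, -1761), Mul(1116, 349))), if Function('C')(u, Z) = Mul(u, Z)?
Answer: -7222268717433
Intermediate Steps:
Function('C')(u, Z) = Mul(Z, u)
Mul(Add(-2127826, Pow(Add(-20, Mul(-5, -15)), 2)), Add(Function('C')(V, -1761), Mul(1116, 349))) = Mul(Add(-2127826, Pow(Add(-20, Mul(-5, -15)), 2)), Add(Mul(-1761, -1709), Mul(1116, 349))) = Mul(Add(-2127826, Pow(Add(-20, 75), 2)), Add(3009549, 389484)) = Mul(Add(-2127826, Pow(55, 2)), 3399033) = Mul(Add(-2127826, 3025), 3399033) = Mul(-2124801, 3399033) = -7222268717433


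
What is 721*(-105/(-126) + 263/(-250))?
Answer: -59122/375 ≈ -157.66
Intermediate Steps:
721*(-105/(-126) + 263/(-250)) = 721*(-105*(-1/126) + 263*(-1/250)) = 721*(⅚ - 263/250) = 721*(-82/375) = -59122/375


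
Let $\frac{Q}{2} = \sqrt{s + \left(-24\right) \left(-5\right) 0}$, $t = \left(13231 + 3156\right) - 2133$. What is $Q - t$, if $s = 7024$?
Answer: $-14254 + 8 \sqrt{439} \approx -14086.0$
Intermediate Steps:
$t = 14254$ ($t = 16387 - 2133 = 14254$)
$Q = 8 \sqrt{439}$ ($Q = 2 \sqrt{7024 + \left(-24\right) \left(-5\right) 0} = 2 \sqrt{7024 + 120 \cdot 0} = 2 \sqrt{7024 + 0} = 2 \sqrt{7024} = 2 \cdot 4 \sqrt{439} = 8 \sqrt{439} \approx 167.62$)
$Q - t = 8 \sqrt{439} - 14254 = -14254 + 8 \sqrt{439}$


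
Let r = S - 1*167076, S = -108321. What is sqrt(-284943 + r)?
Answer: 6*I*sqrt(15565) ≈ 748.56*I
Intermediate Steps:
r = -275397 (r = -108321 - 1*167076 = -108321 - 167076 = -275397)
sqrt(-284943 + r) = sqrt(-284943 - 275397) = sqrt(-560340) = 6*I*sqrt(15565)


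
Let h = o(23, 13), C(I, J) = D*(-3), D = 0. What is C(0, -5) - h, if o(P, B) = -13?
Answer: 13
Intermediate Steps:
C(I, J) = 0 (C(I, J) = 0*(-3) = 0)
h = -13
C(0, -5) - h = 0 - 1*(-13) = 0 + 13 = 13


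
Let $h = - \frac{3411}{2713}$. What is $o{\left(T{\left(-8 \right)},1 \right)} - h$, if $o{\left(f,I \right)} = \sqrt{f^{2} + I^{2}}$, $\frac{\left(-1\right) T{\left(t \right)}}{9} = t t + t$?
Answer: $\frac{3411}{2713} + \sqrt{254017} \approx 505.26$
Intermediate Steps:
$h = - \frac{3411}{2713}$ ($h = \left(-3411\right) \frac{1}{2713} = - \frac{3411}{2713} \approx -1.2573$)
$T{\left(t \right)} = - 9 t - 9 t^{2}$ ($T{\left(t \right)} = - 9 \left(t t + t\right) = - 9 \left(t^{2} + t\right) = - 9 \left(t + t^{2}\right) = - 9 t - 9 t^{2}$)
$o{\left(f,I \right)} = \sqrt{I^{2} + f^{2}}$
$o{\left(T{\left(-8 \right)},1 \right)} - h = \sqrt{1^{2} + \left(\left(-9\right) \left(-8\right) \left(1 - 8\right)\right)^{2}} - - \frac{3411}{2713} = \sqrt{1 + \left(\left(-9\right) \left(-8\right) \left(-7\right)\right)^{2}} + \frac{3411}{2713} = \sqrt{1 + \left(-504\right)^{2}} + \frac{3411}{2713} = \sqrt{1 + 254016} + \frac{3411}{2713} = \sqrt{254017} + \frac{3411}{2713} = \frac{3411}{2713} + \sqrt{254017}$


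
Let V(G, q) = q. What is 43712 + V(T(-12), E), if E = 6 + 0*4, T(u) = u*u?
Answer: 43718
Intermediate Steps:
T(u) = u**2
E = 6 (E = 6 + 0 = 6)
43712 + V(T(-12), E) = 43712 + 6 = 43718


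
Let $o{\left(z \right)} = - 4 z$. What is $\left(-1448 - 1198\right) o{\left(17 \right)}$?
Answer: $179928$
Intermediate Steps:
$\left(-1448 - 1198\right) o{\left(17 \right)} = \left(-1448 - 1198\right) \left(\left(-4\right) 17\right) = \left(-2646\right) \left(-68\right) = 179928$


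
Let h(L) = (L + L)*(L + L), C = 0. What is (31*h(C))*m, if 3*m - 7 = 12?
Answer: 0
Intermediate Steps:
h(L) = 4*L² (h(L) = (2*L)*(2*L) = 4*L²)
m = 19/3 (m = 7/3 + (⅓)*12 = 7/3 + 4 = 19/3 ≈ 6.3333)
(31*h(C))*m = (31*(4*0²))*(19/3) = (31*(4*0))*(19/3) = (31*0)*(19/3) = 0*(19/3) = 0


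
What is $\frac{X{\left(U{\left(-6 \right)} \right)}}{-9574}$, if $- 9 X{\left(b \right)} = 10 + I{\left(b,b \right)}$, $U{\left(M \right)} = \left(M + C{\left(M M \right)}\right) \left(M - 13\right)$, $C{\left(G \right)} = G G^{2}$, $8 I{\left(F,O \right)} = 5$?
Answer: $\frac{85}{689328} \approx 0.00012331$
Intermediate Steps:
$I{\left(F,O \right)} = \frac{5}{8}$ ($I{\left(F,O \right)} = \frac{1}{8} \cdot 5 = \frac{5}{8}$)
$C{\left(G \right)} = G^{3}$
$U{\left(M \right)} = \left(-13 + M\right) \left(M + M^{6}\right)$ ($U{\left(M \right)} = \left(M + \left(M M\right)^{3}\right) \left(M - 13\right) = \left(M + \left(M^{2}\right)^{3}\right) \left(-13 + M\right) = \left(M + M^{6}\right) \left(-13 + M\right) = \left(-13 + M\right) \left(M + M^{6}\right)$)
$X{\left(b \right)} = - \frac{85}{72}$ ($X{\left(b \right)} = - \frac{10 + \frac{5}{8}}{9} = \left(- \frac{1}{9}\right) \frac{85}{8} = - \frac{85}{72}$)
$\frac{X{\left(U{\left(-6 \right)} \right)}}{-9574} = - \frac{85}{72 \left(-9574\right)} = \left(- \frac{85}{72}\right) \left(- \frac{1}{9574}\right) = \frac{85}{689328}$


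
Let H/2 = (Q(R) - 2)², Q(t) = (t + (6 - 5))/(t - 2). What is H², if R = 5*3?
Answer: 40000/28561 ≈ 1.4005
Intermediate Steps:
R = 15
Q(t) = (1 + t)/(-2 + t) (Q(t) = (t + 1)/(-2 + t) = (1 + t)/(-2 + t))
H = 200/169 (H = 2*((1 + 15)/(-2 + 15) - 2)² = 2*(16/13 - 2)² = 2*(-10/13)² = 2*(100/169) = 200/169 ≈ 1.1834)
H² = (200/169)² = 40000/28561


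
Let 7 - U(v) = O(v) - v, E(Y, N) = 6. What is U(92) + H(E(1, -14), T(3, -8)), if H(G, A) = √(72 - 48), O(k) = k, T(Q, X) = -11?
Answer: 7 + 2*√6 ≈ 11.899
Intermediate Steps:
H(G, A) = 2*√6 (H(G, A) = √24 = 2*√6)
U(v) = 7 (U(v) = 7 - (v - v) = 7 - 1*0 = 7 + 0 = 7)
U(92) + H(E(1, -14), T(3, -8)) = 7 + 2*√6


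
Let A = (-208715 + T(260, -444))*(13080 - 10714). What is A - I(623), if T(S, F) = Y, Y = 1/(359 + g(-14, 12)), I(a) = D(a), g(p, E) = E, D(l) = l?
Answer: -26172476251/53 ≈ -4.9382e+8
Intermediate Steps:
I(a) = a
Y = 1/371 (Y = 1/(359 + 12) = 1/371 ≈ 0.0026954)
T(S, F) = 1/371
A = -26172443232/53 (A = (-208715 + 1/371)*(13080 - 10714) = -77433264/371*2366 = -26172443232/53 ≈ -4.9382e+8)
A - I(623) = -26172443232/53 - 1*623 = -26172443232/53 - 623 = -26172476251/53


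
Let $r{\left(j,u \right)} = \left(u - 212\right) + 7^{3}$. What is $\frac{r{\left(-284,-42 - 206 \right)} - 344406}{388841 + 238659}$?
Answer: $- \frac{344523}{627500} \approx -0.54904$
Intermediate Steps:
$r{\left(j,u \right)} = 131 + u$ ($r{\left(j,u \right)} = \left(-212 + u\right) + 343 = 131 + u$)
$\frac{r{\left(-284,-42 - 206 \right)} - 344406}{388841 + 238659} = \frac{\left(131 - 248\right) - 344406}{388841 + 238659} = \frac{\left(131 - 248\right) - 344406}{627500} = \left(\left(131 - 248\right) - 344406\right) \frac{1}{627500} = \left(-117 - 344406\right) \frac{1}{627500} = \left(-344523\right) \frac{1}{627500} = - \frac{344523}{627500}$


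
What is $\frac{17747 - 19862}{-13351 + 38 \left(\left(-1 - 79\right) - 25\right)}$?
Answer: $\frac{2115}{17341} \approx 0.12197$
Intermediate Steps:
$\frac{17747 - 19862}{-13351 + 38 \left(\left(-1 - 79\right) - 25\right)} = - \frac{2115}{-13351 + 38 \left(-80 - 25\right)} = - \frac{2115}{-13351 + 38 \left(-105\right)} = - \frac{2115}{-13351 - 3990} = - \frac{2115}{-17341} = \left(-2115\right) \left(- \frac{1}{17341}\right) = \frac{2115}{17341}$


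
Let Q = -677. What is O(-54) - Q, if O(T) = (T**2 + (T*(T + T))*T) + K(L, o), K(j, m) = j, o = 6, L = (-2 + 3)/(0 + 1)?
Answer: -311334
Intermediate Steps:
L = 1 (L = 1/1 = 1*1 = 1)
O(T) = 1 + T**2 + 2*T**3 (O(T) = (T**2 + (T*(T + T))*T) + 1 = (T**2 + (T*(2*T))*T) + 1 = (T**2 + (2*T**2)*T) + 1 = (T**2 + 2*T**3) + 1 = 1 + T**2 + 2*T**3)
O(-54) - Q = (1 + (-54)**2 + 2*(-54)**3) - 1*(-677) = (1 + 2916 + 2*(-157464)) + 677 = (1 + 2916 - 314928) + 677 = -312011 + 677 = -311334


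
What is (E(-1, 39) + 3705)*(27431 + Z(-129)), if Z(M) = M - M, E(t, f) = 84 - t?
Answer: 103963490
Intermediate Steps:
Z(M) = 0
(E(-1, 39) + 3705)*(27431 + Z(-129)) = ((84 - 1*(-1)) + 3705)*(27431 + 0) = ((84 + 1) + 3705)*27431 = (85 + 3705)*27431 = 3790*27431 = 103963490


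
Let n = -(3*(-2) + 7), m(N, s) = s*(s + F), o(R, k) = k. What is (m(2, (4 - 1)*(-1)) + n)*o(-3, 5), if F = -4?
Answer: 100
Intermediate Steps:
m(N, s) = s*(-4 + s) (m(N, s) = s*(s - 4) = s*(-4 + s))
n = -1 (n = -(-6 + 7) = -1*1 = -1)
(m(2, (4 - 1)*(-1)) + n)*o(-3, 5) = (((4 - 1)*(-1))*(-4 + (4 - 1)*(-1)) - 1)*5 = ((3*(-1))*(-4 + 3*(-1)) - 1)*5 = (-3*(-4 - 3) - 1)*5 = (-3*(-7) - 1)*5 = (21 - 1)*5 = 20*5 = 100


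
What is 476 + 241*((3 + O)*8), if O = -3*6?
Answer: -28444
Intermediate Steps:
O = -18
476 + 241*((3 + O)*8) = 476 + 241*((3 - 18)*8) = 476 + 241*(-15*8) = 476 + 241*(-120) = 476 - 28920 = -28444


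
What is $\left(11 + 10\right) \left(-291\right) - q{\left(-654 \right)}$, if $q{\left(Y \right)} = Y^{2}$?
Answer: $-433827$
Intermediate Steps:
$\left(11 + 10\right) \left(-291\right) - q{\left(-654 \right)} = \left(11 + 10\right) \left(-291\right) - \left(-654\right)^{2} = 21 \left(-291\right) - 427716 = -6111 - 427716 = -433827$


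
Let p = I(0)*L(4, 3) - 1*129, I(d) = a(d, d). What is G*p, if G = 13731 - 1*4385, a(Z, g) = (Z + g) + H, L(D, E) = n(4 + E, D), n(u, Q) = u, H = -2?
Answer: -1336478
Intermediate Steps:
L(D, E) = 4 + E
a(Z, g) = -2 + Z + g (a(Z, g) = (Z + g) - 2 = -2 + Z + g)
I(d) = -2 + 2*d (I(d) = -2 + d + d = -2 + 2*d)
G = 9346 (G = 13731 - 4385 = 9346)
p = -143 (p = (-2 + 2*0)*(4 + 3) - 1*129 = (-2 + 0)*7 - 129 = -2*7 - 129 = -14 - 129 = -143)
G*p = 9346*(-143) = -1336478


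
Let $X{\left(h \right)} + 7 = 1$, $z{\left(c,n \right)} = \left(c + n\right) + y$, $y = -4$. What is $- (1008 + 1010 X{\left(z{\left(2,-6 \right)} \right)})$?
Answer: $5052$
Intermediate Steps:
$z{\left(c,n \right)} = -4 + c + n$ ($z{\left(c,n \right)} = \left(c + n\right) - 4 = -4 + c + n$)
$X{\left(h \right)} = -6$ ($X{\left(h \right)} = -7 + 1 = -6$)
$- (1008 + 1010 X{\left(z{\left(2,-6 \right)} \right)}) = - (1008 + 1010 \left(-6\right)) = - (1008 - 6060) = \left(-1\right) \left(-5052\right) = 5052$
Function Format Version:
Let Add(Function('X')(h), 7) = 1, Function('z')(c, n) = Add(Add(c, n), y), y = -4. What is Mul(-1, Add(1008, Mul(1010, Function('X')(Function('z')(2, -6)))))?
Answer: 5052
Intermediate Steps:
Function('z')(c, n) = Add(-4, c, n) (Function('z')(c, n) = Add(Add(c, n), -4) = Add(-4, c, n))
Function('X')(h) = -6 (Function('X')(h) = Add(-7, 1) = -6)
Mul(-1, Add(1008, Mul(1010, Function('X')(Function('z')(2, -6))))) = Mul(-1, Add(1008, Mul(1010, -6))) = Mul(-1, Add(1008, -6060)) = Mul(-1, -5052) = 5052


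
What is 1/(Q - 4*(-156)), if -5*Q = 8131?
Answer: -5/5011 ≈ -0.00099780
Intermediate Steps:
Q = -8131/5 (Q = -⅕*8131 = -8131/5 ≈ -1626.2)
1/(Q - 4*(-156)) = 1/(-8131/5 - 4*(-156)) = 1/(-8131/5 + 624) = 1/(-5011/5) = -5/5011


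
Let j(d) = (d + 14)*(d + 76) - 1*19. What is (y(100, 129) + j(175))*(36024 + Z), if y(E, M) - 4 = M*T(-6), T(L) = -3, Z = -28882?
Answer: 335938254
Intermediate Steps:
y(E, M) = 4 - 3*M (y(E, M) = 4 + M*(-3) = 4 - 3*M)
j(d) = -19 + (14 + d)*(76 + d) (j(d) = (14 + d)*(76 + d) - 19 = -19 + (14 + d)*(76 + d))
(y(100, 129) + j(175))*(36024 + Z) = ((4 - 3*129) + (1045 + 175**2 + 90*175))*(36024 - 28882) = ((4 - 387) + (1045 + 30625 + 15750))*7142 = (-383 + 47420)*7142 = 47037*7142 = 335938254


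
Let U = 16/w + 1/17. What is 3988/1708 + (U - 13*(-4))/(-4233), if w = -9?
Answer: 642421142/276546123 ≈ 2.3230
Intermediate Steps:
U = -263/153 (U = 16/(-9) + 1/17 = 16*(-1/9) + 1*(1/17) = -16/9 + 1/17 = -263/153 ≈ -1.7190)
3988/1708 + (U - 13*(-4))/(-4233) = 3988/1708 + (-263/153 - 13*(-4))/(-4233) = 3988*(1/1708) + (-263/153 + 52)*(-1/4233) = 997/427 + (7693/153)*(-1/4233) = 997/427 - 7693/647649 = 642421142/276546123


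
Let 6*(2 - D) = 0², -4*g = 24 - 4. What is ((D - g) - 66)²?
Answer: 3481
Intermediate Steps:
g = -5 (g = -(24 - 4)/4 = -¼*20 = -5)
D = 2 (D = 2 - ⅙*0² = 2 - ⅙*0 = 2 + 0 = 2)
((D - g) - 66)² = ((2 - 1*(-5)) - 66)² = ((2 + 5) - 66)² = (7 - 66)² = (-59)² = 3481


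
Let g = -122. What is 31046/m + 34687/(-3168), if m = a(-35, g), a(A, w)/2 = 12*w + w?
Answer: -52095223/2512224 ≈ -20.737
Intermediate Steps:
a(A, w) = 26*w (a(A, w) = 2*(12*w + w) = 2*(13*w) = 26*w)
m = -3172 (m = 26*(-122) = -3172)
31046/m + 34687/(-3168) = 31046/(-3172) + 34687/(-3168) = 31046*(-1/3172) + 34687*(-1/3168) = -15523/1586 - 34687/3168 = -52095223/2512224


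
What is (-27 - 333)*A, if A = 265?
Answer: -95400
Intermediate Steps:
(-27 - 333)*A = (-27 - 333)*265 = -360*265 = -95400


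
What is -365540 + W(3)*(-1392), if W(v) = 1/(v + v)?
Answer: -365772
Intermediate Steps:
W(v) = 1/(2*v)
-365540 + W(3)*(-1392) = -365540 + ((½)/3)*(-1392) = -365540 + ((½)*(⅓))*(-1392) = -365540 + (⅙)*(-1392) = -365540 - 232 = -365772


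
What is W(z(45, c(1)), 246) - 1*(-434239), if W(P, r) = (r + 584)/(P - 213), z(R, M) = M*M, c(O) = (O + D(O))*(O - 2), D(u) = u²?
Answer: 90755121/209 ≈ 4.3424e+5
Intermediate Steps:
c(O) = (-2 + O)*(O + O²) (c(O) = (O + O²)*(O - 2) = (O + O²)*(-2 + O) = (-2 + O)*(O + O²))
z(R, M) = M²
W(P, r) = (584 + r)/(-213 + P)
W(z(45, c(1)), 246) - 1*(-434239) = (584 + 246)/(-213 + (1*(-2 + 1² - 1*1))²) - 1*(-434239) = 830/(-213 + (1*(-2 + 1 - 1))²) + 434239 = 830/(-213 + (1*(-2))²) + 434239 = 830/(-213 + (-2)²) + 434239 = 830/(-213 + 4) + 434239 = 830/(-209) + 434239 = -1/209*830 + 434239 = -830/209 + 434239 = 90755121/209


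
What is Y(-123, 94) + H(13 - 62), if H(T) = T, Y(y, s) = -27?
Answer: -76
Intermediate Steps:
Y(-123, 94) + H(13 - 62) = -27 + (13 - 62) = -27 - 49 = -76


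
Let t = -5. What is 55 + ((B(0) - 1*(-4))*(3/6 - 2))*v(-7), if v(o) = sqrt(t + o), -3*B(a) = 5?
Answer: 55 - 7*I*sqrt(3) ≈ 55.0 - 12.124*I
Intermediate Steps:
B(a) = -5/3 (B(a) = -1/3*5 = -5/3)
v(o) = sqrt(-5 + o)
55 + ((B(0) - 1*(-4))*(3/6 - 2))*v(-7) = 55 + ((-5/3 - 1*(-4))*(3/6 - 2))*sqrt(-5 - 7) = 55 + ((-5/3 + 4)*(3*(1/6) - 2))*sqrt(-12) = 55 + (7*(1/2 - 2)/3)*(2*I*sqrt(3)) = 55 + ((7/3)*(-3/2))*(2*I*sqrt(3)) = 55 - 7*I*sqrt(3)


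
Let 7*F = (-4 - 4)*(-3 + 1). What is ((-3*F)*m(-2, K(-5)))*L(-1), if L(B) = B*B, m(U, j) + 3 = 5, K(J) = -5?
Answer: -96/7 ≈ -13.714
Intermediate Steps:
m(U, j) = 2 (m(U, j) = -3 + 5 = 2)
L(B) = B²
F = 16/7 (F = ((-4 - 4)*(-3 + 1))/7 = (-8*(-2))/7 = (⅐)*16 = 16/7 ≈ 2.2857)
((-3*F)*m(-2, K(-5)))*L(-1) = (-3*16/7*2)*(-1)² = -48/7*2*1 = -96/7*1 = -96/7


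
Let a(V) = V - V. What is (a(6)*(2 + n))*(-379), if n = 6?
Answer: 0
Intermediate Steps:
a(V) = 0
(a(6)*(2 + n))*(-379) = (0*(2 + 6))*(-379) = (0*8)*(-379) = 0*(-379) = 0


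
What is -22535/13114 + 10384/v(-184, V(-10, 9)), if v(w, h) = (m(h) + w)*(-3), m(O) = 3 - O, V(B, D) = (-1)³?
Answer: 31001719/1770390 ≈ 17.511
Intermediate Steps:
V(B, D) = -1
v(w, h) = -9 - 3*w + 3*h (v(w, h) = ((3 - h) + w)*(-3) = (3 + w - h)*(-3) = -9 - 3*w + 3*h)
-22535/13114 + 10384/v(-184, V(-10, 9)) = -22535/13114 + 10384/(-9 - 3*(-184) + 3*(-1)) = -22535*1/13114 + 10384/(-9 + 552 - 3) = -22535/13114 + 10384/540 = -22535/13114 + 10384*(1/540) = -22535/13114 + 2596/135 = 31001719/1770390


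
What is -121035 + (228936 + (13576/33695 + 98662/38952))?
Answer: 70811291036041/656243820 ≈ 1.0790e+5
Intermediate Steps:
-121035 + (228936 + (13576/33695 + 98662/38952)) = -121035 + (228936 + (13576*(1/33695) + 98662*(1/38952))) = -121035 + (228936 + (13576/33695 + 49331/19476)) = -121035 + (228936 + 1926614221/656243820) = -121035 + 150239761789741/656243820 = 70811291036041/656243820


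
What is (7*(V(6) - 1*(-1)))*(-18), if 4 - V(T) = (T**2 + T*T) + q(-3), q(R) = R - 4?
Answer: 7560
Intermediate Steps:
q(R) = -4 + R
V(T) = 11 - 2*T**2 (V(T) = 4 - ((T**2 + T*T) + (-4 - 3)) = 4 - ((T**2 + T**2) - 7) = 4 - (2*T**2 - 7) = 4 - (-7 + 2*T**2) = 4 + (7 - 2*T**2) = 11 - 2*T**2)
(7*(V(6) - 1*(-1)))*(-18) = (7*((11 - 2*6**2) - 1*(-1)))*(-18) = (7*((11 - 2*36) + 1))*(-18) = (7*((11 - 72) + 1))*(-18) = (7*(-61 + 1))*(-18) = (7*(-60))*(-18) = -420*(-18) = 7560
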